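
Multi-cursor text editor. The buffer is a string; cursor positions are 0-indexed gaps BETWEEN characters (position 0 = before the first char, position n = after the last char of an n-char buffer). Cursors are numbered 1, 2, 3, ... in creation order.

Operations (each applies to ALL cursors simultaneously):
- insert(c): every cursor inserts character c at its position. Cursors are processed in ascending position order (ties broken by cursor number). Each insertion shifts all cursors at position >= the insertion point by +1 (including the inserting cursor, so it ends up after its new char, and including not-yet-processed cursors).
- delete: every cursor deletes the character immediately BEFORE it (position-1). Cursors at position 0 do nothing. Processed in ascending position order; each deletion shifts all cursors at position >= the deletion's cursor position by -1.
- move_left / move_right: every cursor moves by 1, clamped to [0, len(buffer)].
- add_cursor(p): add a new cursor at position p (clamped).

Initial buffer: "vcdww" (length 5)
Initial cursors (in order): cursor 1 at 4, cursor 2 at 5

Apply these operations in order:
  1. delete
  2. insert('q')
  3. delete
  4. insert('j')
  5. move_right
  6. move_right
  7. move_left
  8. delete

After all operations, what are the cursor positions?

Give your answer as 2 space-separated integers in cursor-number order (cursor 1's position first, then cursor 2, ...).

Answer: 2 2

Derivation:
After op 1 (delete): buffer="vcd" (len 3), cursors c1@3 c2@3, authorship ...
After op 2 (insert('q')): buffer="vcdqq" (len 5), cursors c1@5 c2@5, authorship ...12
After op 3 (delete): buffer="vcd" (len 3), cursors c1@3 c2@3, authorship ...
After op 4 (insert('j')): buffer="vcdjj" (len 5), cursors c1@5 c2@5, authorship ...12
After op 5 (move_right): buffer="vcdjj" (len 5), cursors c1@5 c2@5, authorship ...12
After op 6 (move_right): buffer="vcdjj" (len 5), cursors c1@5 c2@5, authorship ...12
After op 7 (move_left): buffer="vcdjj" (len 5), cursors c1@4 c2@4, authorship ...12
After op 8 (delete): buffer="vcj" (len 3), cursors c1@2 c2@2, authorship ..2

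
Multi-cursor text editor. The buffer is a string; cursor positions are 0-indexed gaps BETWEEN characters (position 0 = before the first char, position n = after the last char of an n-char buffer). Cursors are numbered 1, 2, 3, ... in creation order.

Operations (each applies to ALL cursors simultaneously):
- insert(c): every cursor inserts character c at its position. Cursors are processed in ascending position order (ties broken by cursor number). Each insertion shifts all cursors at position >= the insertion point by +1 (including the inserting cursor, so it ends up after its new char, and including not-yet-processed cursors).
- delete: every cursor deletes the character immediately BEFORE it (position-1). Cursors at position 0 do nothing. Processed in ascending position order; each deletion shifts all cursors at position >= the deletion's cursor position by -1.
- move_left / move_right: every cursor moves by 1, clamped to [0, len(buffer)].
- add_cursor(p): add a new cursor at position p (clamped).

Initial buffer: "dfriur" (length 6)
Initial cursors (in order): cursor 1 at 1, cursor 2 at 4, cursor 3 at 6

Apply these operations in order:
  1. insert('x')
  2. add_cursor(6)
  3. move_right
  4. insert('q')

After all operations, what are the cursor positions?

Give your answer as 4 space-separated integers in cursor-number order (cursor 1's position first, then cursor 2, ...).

After op 1 (insert('x')): buffer="dxfrixurx" (len 9), cursors c1@2 c2@6 c3@9, authorship .1...2..3
After op 2 (add_cursor(6)): buffer="dxfrixurx" (len 9), cursors c1@2 c2@6 c4@6 c3@9, authorship .1...2..3
After op 3 (move_right): buffer="dxfrixurx" (len 9), cursors c1@3 c2@7 c4@7 c3@9, authorship .1...2..3
After op 4 (insert('q')): buffer="dxfqrixuqqrxq" (len 13), cursors c1@4 c2@10 c4@10 c3@13, authorship .1.1..2.24.33

Answer: 4 10 13 10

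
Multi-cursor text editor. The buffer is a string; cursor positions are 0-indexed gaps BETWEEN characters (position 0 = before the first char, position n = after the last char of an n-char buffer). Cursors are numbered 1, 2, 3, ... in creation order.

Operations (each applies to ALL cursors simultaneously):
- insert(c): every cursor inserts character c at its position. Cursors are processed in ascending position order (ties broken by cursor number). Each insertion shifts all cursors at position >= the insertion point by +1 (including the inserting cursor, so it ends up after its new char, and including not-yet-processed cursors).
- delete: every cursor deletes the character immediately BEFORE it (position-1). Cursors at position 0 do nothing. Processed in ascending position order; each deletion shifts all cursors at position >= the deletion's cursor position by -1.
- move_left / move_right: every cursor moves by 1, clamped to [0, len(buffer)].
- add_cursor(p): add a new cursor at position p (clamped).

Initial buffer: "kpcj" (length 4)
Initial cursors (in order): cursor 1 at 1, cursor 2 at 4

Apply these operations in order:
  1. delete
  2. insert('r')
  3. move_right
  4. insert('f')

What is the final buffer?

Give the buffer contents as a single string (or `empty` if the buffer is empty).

After op 1 (delete): buffer="pc" (len 2), cursors c1@0 c2@2, authorship ..
After op 2 (insert('r')): buffer="rpcr" (len 4), cursors c1@1 c2@4, authorship 1..2
After op 3 (move_right): buffer="rpcr" (len 4), cursors c1@2 c2@4, authorship 1..2
After op 4 (insert('f')): buffer="rpfcrf" (len 6), cursors c1@3 c2@6, authorship 1.1.22

Answer: rpfcrf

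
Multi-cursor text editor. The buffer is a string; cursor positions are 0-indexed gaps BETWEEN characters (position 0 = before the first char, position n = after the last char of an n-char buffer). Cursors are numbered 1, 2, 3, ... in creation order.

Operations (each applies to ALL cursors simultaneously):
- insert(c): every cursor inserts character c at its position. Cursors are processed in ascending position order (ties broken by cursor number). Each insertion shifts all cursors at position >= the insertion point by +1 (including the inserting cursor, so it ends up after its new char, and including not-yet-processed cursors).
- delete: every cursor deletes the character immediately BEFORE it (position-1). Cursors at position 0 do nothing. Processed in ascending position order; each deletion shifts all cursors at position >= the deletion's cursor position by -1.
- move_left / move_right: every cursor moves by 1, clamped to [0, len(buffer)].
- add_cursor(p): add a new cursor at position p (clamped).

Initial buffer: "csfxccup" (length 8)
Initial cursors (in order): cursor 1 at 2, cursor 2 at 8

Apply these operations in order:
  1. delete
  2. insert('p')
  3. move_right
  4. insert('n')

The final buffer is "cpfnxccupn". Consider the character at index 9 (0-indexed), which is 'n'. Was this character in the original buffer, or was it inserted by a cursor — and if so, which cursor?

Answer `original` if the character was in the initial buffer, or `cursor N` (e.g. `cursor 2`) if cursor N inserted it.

After op 1 (delete): buffer="cfxccu" (len 6), cursors c1@1 c2@6, authorship ......
After op 2 (insert('p')): buffer="cpfxccup" (len 8), cursors c1@2 c2@8, authorship .1.....2
After op 3 (move_right): buffer="cpfxccup" (len 8), cursors c1@3 c2@8, authorship .1.....2
After op 4 (insert('n')): buffer="cpfnxccupn" (len 10), cursors c1@4 c2@10, authorship .1.1....22
Authorship (.=original, N=cursor N): . 1 . 1 . . . . 2 2
Index 9: author = 2

Answer: cursor 2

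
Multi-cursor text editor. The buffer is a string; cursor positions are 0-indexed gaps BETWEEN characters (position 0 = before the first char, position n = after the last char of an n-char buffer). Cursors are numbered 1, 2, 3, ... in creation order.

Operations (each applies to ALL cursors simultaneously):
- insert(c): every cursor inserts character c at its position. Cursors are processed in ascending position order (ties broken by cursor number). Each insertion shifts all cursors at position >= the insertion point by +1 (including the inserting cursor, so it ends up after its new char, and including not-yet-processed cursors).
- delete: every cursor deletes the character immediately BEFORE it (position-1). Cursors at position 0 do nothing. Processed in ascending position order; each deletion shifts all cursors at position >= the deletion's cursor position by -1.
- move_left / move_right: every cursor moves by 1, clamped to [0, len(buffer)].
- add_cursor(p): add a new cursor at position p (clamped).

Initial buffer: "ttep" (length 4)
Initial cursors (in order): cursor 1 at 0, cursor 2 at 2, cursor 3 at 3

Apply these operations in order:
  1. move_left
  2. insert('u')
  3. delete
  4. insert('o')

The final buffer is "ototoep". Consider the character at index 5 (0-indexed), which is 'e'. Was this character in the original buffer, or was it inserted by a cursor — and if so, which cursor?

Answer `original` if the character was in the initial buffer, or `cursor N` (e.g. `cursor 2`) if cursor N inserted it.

After op 1 (move_left): buffer="ttep" (len 4), cursors c1@0 c2@1 c3@2, authorship ....
After op 2 (insert('u')): buffer="ututuep" (len 7), cursors c1@1 c2@3 c3@5, authorship 1.2.3..
After op 3 (delete): buffer="ttep" (len 4), cursors c1@0 c2@1 c3@2, authorship ....
After op 4 (insert('o')): buffer="ototoep" (len 7), cursors c1@1 c2@3 c3@5, authorship 1.2.3..
Authorship (.=original, N=cursor N): 1 . 2 . 3 . .
Index 5: author = original

Answer: original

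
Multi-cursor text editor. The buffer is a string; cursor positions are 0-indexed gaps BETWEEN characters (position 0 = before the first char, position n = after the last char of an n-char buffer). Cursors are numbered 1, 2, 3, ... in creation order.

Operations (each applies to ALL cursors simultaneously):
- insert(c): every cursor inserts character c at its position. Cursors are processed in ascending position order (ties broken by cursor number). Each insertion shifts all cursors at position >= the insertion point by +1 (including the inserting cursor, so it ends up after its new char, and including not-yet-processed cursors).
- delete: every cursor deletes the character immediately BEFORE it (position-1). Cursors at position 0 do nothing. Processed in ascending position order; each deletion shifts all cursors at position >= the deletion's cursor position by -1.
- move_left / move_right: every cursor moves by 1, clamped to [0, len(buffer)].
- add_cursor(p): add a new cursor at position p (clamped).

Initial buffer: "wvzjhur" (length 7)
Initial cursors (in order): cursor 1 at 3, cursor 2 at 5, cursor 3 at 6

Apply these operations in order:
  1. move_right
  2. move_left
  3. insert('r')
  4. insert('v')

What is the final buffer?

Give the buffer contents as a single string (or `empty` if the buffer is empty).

Answer: wvzrvjhrvurvr

Derivation:
After op 1 (move_right): buffer="wvzjhur" (len 7), cursors c1@4 c2@6 c3@7, authorship .......
After op 2 (move_left): buffer="wvzjhur" (len 7), cursors c1@3 c2@5 c3@6, authorship .......
After op 3 (insert('r')): buffer="wvzrjhrurr" (len 10), cursors c1@4 c2@7 c3@9, authorship ...1..2.3.
After op 4 (insert('v')): buffer="wvzrvjhrvurvr" (len 13), cursors c1@5 c2@9 c3@12, authorship ...11..22.33.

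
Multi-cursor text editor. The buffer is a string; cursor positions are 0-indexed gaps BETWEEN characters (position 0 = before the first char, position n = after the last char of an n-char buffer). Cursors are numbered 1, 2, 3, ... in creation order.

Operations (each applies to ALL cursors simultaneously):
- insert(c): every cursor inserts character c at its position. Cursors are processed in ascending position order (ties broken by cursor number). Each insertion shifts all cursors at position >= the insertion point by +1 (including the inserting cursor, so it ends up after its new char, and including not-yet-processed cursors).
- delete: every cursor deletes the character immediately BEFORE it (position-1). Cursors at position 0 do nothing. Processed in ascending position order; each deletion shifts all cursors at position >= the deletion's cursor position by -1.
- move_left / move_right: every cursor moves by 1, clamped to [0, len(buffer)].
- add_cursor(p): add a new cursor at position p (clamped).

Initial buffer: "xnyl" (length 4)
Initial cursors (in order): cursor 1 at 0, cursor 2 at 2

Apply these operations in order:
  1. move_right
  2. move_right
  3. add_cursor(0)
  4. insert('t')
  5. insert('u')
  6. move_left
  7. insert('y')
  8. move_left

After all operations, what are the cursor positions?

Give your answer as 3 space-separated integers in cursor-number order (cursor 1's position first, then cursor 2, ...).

After op 1 (move_right): buffer="xnyl" (len 4), cursors c1@1 c2@3, authorship ....
After op 2 (move_right): buffer="xnyl" (len 4), cursors c1@2 c2@4, authorship ....
After op 3 (add_cursor(0)): buffer="xnyl" (len 4), cursors c3@0 c1@2 c2@4, authorship ....
After op 4 (insert('t')): buffer="txntylt" (len 7), cursors c3@1 c1@4 c2@7, authorship 3..1..2
After op 5 (insert('u')): buffer="tuxntuyltu" (len 10), cursors c3@2 c1@6 c2@10, authorship 33..11..22
After op 6 (move_left): buffer="tuxntuyltu" (len 10), cursors c3@1 c1@5 c2@9, authorship 33..11..22
After op 7 (insert('y')): buffer="tyuxntyuyltyu" (len 13), cursors c3@2 c1@7 c2@12, authorship 333..111..222
After op 8 (move_left): buffer="tyuxntyuyltyu" (len 13), cursors c3@1 c1@6 c2@11, authorship 333..111..222

Answer: 6 11 1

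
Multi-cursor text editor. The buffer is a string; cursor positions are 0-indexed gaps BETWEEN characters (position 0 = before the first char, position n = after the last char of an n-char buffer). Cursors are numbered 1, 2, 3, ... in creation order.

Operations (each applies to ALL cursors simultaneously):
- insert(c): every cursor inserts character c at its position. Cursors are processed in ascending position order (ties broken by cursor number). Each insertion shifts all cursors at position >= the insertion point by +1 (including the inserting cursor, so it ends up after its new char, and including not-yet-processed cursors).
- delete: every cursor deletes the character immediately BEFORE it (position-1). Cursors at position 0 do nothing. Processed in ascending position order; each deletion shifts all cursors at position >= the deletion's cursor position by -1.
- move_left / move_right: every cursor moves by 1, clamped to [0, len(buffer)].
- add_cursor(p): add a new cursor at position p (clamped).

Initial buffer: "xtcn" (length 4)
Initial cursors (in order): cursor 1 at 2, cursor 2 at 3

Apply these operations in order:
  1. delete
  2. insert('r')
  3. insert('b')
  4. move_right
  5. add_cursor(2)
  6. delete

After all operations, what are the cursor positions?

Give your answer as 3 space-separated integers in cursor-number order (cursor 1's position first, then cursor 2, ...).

After op 1 (delete): buffer="xn" (len 2), cursors c1@1 c2@1, authorship ..
After op 2 (insert('r')): buffer="xrrn" (len 4), cursors c1@3 c2@3, authorship .12.
After op 3 (insert('b')): buffer="xrrbbn" (len 6), cursors c1@5 c2@5, authorship .1212.
After op 4 (move_right): buffer="xrrbbn" (len 6), cursors c1@6 c2@6, authorship .1212.
After op 5 (add_cursor(2)): buffer="xrrbbn" (len 6), cursors c3@2 c1@6 c2@6, authorship .1212.
After op 6 (delete): buffer="xrb" (len 3), cursors c3@1 c1@3 c2@3, authorship .21

Answer: 3 3 1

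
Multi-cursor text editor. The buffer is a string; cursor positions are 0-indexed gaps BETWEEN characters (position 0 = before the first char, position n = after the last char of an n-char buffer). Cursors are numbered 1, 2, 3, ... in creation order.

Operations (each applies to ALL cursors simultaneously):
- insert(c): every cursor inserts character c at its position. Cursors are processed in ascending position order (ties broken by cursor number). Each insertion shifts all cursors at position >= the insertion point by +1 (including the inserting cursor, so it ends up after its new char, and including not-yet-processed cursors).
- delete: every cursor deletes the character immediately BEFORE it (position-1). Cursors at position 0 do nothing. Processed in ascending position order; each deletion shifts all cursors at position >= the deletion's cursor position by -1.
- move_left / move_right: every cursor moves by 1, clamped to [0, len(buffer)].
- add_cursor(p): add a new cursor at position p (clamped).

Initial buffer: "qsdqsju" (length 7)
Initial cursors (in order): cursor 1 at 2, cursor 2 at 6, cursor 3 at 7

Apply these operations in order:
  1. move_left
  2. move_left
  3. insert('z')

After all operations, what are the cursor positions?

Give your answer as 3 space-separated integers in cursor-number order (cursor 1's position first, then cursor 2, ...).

Answer: 1 6 8

Derivation:
After op 1 (move_left): buffer="qsdqsju" (len 7), cursors c1@1 c2@5 c3@6, authorship .......
After op 2 (move_left): buffer="qsdqsju" (len 7), cursors c1@0 c2@4 c3@5, authorship .......
After op 3 (insert('z')): buffer="zqsdqzszju" (len 10), cursors c1@1 c2@6 c3@8, authorship 1....2.3..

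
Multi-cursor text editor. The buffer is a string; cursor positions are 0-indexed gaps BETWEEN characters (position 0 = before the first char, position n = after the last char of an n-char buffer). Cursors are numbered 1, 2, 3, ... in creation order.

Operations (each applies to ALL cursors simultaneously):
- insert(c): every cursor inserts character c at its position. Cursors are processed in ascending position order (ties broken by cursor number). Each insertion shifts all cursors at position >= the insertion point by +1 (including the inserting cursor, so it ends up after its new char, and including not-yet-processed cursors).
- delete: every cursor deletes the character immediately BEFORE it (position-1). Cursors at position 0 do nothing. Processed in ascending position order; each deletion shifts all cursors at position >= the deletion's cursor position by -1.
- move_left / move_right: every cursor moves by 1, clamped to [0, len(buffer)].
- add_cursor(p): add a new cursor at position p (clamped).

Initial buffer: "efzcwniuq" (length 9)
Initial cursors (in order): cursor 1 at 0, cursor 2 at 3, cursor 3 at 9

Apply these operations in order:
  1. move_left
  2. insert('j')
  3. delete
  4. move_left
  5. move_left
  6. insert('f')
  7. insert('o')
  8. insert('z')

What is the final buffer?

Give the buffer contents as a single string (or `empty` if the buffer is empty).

After op 1 (move_left): buffer="efzcwniuq" (len 9), cursors c1@0 c2@2 c3@8, authorship .........
After op 2 (insert('j')): buffer="jefjzcwniujq" (len 12), cursors c1@1 c2@4 c3@11, authorship 1..2......3.
After op 3 (delete): buffer="efzcwniuq" (len 9), cursors c1@0 c2@2 c3@8, authorship .........
After op 4 (move_left): buffer="efzcwniuq" (len 9), cursors c1@0 c2@1 c3@7, authorship .........
After op 5 (move_left): buffer="efzcwniuq" (len 9), cursors c1@0 c2@0 c3@6, authorship .........
After op 6 (insert('f')): buffer="ffefzcwnfiuq" (len 12), cursors c1@2 c2@2 c3@9, authorship 12......3...
After op 7 (insert('o')): buffer="ffooefzcwnfoiuq" (len 15), cursors c1@4 c2@4 c3@12, authorship 1212......33...
After op 8 (insert('z')): buffer="ffoozzefzcwnfoziuq" (len 18), cursors c1@6 c2@6 c3@15, authorship 121212......333...

Answer: ffoozzefzcwnfoziuq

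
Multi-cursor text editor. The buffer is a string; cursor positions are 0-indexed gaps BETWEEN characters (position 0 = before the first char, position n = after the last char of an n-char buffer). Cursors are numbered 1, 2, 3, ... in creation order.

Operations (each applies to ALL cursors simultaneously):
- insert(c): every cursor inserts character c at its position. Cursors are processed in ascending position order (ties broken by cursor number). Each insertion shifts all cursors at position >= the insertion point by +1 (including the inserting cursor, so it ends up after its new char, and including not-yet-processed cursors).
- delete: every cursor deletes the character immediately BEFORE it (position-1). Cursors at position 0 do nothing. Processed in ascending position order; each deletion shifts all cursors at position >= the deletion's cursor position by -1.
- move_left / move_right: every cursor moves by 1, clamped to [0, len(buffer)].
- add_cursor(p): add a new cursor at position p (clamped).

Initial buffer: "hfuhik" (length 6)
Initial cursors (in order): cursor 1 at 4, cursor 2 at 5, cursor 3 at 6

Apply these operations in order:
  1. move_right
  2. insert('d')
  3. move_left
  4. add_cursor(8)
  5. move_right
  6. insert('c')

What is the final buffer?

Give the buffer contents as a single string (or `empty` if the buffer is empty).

Answer: hfuhidckddccc

Derivation:
After op 1 (move_right): buffer="hfuhik" (len 6), cursors c1@5 c2@6 c3@6, authorship ......
After op 2 (insert('d')): buffer="hfuhidkdd" (len 9), cursors c1@6 c2@9 c3@9, authorship .....1.23
After op 3 (move_left): buffer="hfuhidkdd" (len 9), cursors c1@5 c2@8 c3@8, authorship .....1.23
After op 4 (add_cursor(8)): buffer="hfuhidkdd" (len 9), cursors c1@5 c2@8 c3@8 c4@8, authorship .....1.23
After op 5 (move_right): buffer="hfuhidkdd" (len 9), cursors c1@6 c2@9 c3@9 c4@9, authorship .....1.23
After op 6 (insert('c')): buffer="hfuhidckddccc" (len 13), cursors c1@7 c2@13 c3@13 c4@13, authorship .....11.23234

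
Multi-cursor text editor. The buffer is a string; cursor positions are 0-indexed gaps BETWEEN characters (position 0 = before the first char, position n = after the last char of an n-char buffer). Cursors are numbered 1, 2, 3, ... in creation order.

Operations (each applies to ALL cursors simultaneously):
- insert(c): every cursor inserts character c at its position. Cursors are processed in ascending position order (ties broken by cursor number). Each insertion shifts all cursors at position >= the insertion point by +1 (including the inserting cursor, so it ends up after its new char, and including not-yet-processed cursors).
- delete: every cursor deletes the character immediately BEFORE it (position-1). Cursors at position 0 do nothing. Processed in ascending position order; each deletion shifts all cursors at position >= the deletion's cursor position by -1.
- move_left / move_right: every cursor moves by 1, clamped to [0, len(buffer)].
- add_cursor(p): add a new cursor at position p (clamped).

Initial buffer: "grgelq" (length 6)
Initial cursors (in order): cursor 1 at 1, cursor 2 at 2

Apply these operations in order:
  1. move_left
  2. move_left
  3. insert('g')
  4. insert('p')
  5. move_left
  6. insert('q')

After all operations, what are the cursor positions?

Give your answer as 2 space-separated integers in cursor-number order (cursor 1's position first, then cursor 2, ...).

After op 1 (move_left): buffer="grgelq" (len 6), cursors c1@0 c2@1, authorship ......
After op 2 (move_left): buffer="grgelq" (len 6), cursors c1@0 c2@0, authorship ......
After op 3 (insert('g')): buffer="gggrgelq" (len 8), cursors c1@2 c2@2, authorship 12......
After op 4 (insert('p')): buffer="ggppgrgelq" (len 10), cursors c1@4 c2@4, authorship 1212......
After op 5 (move_left): buffer="ggppgrgelq" (len 10), cursors c1@3 c2@3, authorship 1212......
After op 6 (insert('q')): buffer="ggpqqpgrgelq" (len 12), cursors c1@5 c2@5, authorship 121122......

Answer: 5 5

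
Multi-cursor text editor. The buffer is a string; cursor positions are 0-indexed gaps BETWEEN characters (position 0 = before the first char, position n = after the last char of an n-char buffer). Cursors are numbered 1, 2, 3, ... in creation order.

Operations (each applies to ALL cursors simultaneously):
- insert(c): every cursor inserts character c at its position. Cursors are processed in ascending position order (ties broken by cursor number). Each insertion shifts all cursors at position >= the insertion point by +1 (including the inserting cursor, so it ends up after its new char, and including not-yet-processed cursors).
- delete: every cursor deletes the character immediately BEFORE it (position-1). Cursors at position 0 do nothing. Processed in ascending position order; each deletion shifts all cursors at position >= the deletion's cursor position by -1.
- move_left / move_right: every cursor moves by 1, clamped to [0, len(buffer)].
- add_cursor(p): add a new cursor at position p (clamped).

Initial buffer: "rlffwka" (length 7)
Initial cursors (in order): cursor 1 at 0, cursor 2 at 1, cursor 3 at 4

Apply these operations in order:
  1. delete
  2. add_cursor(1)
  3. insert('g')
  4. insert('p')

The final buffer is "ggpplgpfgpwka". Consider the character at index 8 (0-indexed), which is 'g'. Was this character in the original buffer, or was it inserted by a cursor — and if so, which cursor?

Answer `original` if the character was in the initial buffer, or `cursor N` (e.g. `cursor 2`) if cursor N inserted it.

After op 1 (delete): buffer="lfwka" (len 5), cursors c1@0 c2@0 c3@2, authorship .....
After op 2 (add_cursor(1)): buffer="lfwka" (len 5), cursors c1@0 c2@0 c4@1 c3@2, authorship .....
After op 3 (insert('g')): buffer="gglgfgwka" (len 9), cursors c1@2 c2@2 c4@4 c3@6, authorship 12.4.3...
After op 4 (insert('p')): buffer="ggpplgpfgpwka" (len 13), cursors c1@4 c2@4 c4@7 c3@10, authorship 1212.44.33...
Authorship (.=original, N=cursor N): 1 2 1 2 . 4 4 . 3 3 . . .
Index 8: author = 3

Answer: cursor 3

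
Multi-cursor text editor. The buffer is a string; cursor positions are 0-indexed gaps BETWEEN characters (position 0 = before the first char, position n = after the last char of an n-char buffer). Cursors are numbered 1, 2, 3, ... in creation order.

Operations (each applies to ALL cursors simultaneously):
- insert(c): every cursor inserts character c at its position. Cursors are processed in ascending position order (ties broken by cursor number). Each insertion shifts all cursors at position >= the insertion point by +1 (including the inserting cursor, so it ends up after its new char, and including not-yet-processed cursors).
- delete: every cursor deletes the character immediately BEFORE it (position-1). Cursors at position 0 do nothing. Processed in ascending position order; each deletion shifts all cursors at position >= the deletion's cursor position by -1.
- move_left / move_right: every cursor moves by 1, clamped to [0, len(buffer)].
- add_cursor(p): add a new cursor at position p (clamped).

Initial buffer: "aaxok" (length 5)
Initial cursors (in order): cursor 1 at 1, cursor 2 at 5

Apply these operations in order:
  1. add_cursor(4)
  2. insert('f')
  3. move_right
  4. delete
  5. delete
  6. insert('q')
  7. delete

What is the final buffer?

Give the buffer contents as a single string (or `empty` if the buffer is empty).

After op 1 (add_cursor(4)): buffer="aaxok" (len 5), cursors c1@1 c3@4 c2@5, authorship .....
After op 2 (insert('f')): buffer="afaxofkf" (len 8), cursors c1@2 c3@6 c2@8, authorship .1...3.2
After op 3 (move_right): buffer="afaxofkf" (len 8), cursors c1@3 c3@7 c2@8, authorship .1...3.2
After op 4 (delete): buffer="afxof" (len 5), cursors c1@2 c2@5 c3@5, authorship .1..3
After op 5 (delete): buffer="ax" (len 2), cursors c1@1 c2@2 c3@2, authorship ..
After op 6 (insert('q')): buffer="aqxqq" (len 5), cursors c1@2 c2@5 c3@5, authorship .1.23
After op 7 (delete): buffer="ax" (len 2), cursors c1@1 c2@2 c3@2, authorship ..

Answer: ax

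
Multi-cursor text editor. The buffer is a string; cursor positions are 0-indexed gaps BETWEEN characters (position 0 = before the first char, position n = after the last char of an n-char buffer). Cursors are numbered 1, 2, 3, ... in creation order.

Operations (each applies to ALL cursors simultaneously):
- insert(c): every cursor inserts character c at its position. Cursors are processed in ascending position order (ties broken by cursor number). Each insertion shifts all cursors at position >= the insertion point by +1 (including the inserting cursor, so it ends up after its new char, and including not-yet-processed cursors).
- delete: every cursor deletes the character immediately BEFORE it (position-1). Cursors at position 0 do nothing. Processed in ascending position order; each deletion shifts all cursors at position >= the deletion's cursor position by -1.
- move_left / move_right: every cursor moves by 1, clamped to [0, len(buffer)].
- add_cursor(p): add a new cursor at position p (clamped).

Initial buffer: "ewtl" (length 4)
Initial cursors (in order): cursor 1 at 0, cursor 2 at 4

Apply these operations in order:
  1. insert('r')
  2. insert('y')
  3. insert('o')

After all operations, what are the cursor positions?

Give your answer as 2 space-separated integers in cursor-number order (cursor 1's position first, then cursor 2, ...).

Answer: 3 10

Derivation:
After op 1 (insert('r')): buffer="rewtlr" (len 6), cursors c1@1 c2@6, authorship 1....2
After op 2 (insert('y')): buffer="ryewtlry" (len 8), cursors c1@2 c2@8, authorship 11....22
After op 3 (insert('o')): buffer="ryoewtlryo" (len 10), cursors c1@3 c2@10, authorship 111....222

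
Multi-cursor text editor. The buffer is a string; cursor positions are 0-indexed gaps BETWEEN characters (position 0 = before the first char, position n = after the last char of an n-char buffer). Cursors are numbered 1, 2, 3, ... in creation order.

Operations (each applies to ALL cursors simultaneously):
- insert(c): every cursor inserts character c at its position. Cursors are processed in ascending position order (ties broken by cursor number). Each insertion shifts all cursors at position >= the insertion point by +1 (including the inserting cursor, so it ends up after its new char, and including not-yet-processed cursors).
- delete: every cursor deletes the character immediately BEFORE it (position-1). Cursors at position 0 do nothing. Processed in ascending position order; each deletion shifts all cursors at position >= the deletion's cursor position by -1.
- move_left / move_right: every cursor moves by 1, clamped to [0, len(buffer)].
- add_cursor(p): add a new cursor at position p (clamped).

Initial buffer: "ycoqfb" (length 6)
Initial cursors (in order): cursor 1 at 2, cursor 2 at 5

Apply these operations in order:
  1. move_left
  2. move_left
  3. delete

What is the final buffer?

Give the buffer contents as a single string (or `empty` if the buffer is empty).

After op 1 (move_left): buffer="ycoqfb" (len 6), cursors c1@1 c2@4, authorship ......
After op 2 (move_left): buffer="ycoqfb" (len 6), cursors c1@0 c2@3, authorship ......
After op 3 (delete): buffer="ycqfb" (len 5), cursors c1@0 c2@2, authorship .....

Answer: ycqfb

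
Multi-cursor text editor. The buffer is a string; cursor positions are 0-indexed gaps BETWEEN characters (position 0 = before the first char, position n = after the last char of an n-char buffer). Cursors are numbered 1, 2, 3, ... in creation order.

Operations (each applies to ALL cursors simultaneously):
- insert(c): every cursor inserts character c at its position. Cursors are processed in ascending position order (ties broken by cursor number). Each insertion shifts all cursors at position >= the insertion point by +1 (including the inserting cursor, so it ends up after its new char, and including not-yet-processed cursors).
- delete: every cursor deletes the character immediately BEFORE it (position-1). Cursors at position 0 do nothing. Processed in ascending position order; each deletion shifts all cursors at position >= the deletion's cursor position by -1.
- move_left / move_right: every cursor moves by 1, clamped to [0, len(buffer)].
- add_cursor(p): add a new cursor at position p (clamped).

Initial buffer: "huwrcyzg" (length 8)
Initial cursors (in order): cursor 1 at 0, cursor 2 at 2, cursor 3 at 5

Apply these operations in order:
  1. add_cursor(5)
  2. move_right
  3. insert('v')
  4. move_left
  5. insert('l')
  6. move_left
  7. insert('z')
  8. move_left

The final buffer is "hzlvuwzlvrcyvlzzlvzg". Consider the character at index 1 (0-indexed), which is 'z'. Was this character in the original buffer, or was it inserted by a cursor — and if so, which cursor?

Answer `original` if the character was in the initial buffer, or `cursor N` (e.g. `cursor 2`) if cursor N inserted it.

After op 1 (add_cursor(5)): buffer="huwrcyzg" (len 8), cursors c1@0 c2@2 c3@5 c4@5, authorship ........
After op 2 (move_right): buffer="huwrcyzg" (len 8), cursors c1@1 c2@3 c3@6 c4@6, authorship ........
After op 3 (insert('v')): buffer="hvuwvrcyvvzg" (len 12), cursors c1@2 c2@5 c3@10 c4@10, authorship .1..2...34..
After op 4 (move_left): buffer="hvuwvrcyvvzg" (len 12), cursors c1@1 c2@4 c3@9 c4@9, authorship .1..2...34..
After op 5 (insert('l')): buffer="hlvuwlvrcyvllvzg" (len 16), cursors c1@2 c2@6 c3@13 c4@13, authorship .11..22...3344..
After op 6 (move_left): buffer="hlvuwlvrcyvllvzg" (len 16), cursors c1@1 c2@5 c3@12 c4@12, authorship .11..22...3344..
After op 7 (insert('z')): buffer="hzlvuwzlvrcyvlzzlvzg" (len 20), cursors c1@2 c2@7 c3@16 c4@16, authorship .111..222...333444..
After op 8 (move_left): buffer="hzlvuwzlvrcyvlzzlvzg" (len 20), cursors c1@1 c2@6 c3@15 c4@15, authorship .111..222...333444..
Authorship (.=original, N=cursor N): . 1 1 1 . . 2 2 2 . . . 3 3 3 4 4 4 . .
Index 1: author = 1

Answer: cursor 1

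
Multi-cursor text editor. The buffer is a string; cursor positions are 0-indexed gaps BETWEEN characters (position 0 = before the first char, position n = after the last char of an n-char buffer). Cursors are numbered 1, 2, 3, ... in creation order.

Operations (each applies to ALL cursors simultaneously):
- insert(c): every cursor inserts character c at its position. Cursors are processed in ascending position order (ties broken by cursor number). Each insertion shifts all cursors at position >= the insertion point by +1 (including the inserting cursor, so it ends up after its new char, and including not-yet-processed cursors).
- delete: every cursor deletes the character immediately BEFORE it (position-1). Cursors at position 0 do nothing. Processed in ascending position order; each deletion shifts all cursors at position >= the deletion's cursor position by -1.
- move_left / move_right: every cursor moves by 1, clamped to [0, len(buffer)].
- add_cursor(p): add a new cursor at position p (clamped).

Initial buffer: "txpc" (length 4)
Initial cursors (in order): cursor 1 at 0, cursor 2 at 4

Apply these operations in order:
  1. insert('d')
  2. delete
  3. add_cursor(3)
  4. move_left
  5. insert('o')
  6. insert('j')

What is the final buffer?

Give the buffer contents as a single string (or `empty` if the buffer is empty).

After op 1 (insert('d')): buffer="dtxpcd" (len 6), cursors c1@1 c2@6, authorship 1....2
After op 2 (delete): buffer="txpc" (len 4), cursors c1@0 c2@4, authorship ....
After op 3 (add_cursor(3)): buffer="txpc" (len 4), cursors c1@0 c3@3 c2@4, authorship ....
After op 4 (move_left): buffer="txpc" (len 4), cursors c1@0 c3@2 c2@3, authorship ....
After op 5 (insert('o')): buffer="otxopoc" (len 7), cursors c1@1 c3@4 c2@6, authorship 1..3.2.
After op 6 (insert('j')): buffer="ojtxojpojc" (len 10), cursors c1@2 c3@6 c2@9, authorship 11..33.22.

Answer: ojtxojpojc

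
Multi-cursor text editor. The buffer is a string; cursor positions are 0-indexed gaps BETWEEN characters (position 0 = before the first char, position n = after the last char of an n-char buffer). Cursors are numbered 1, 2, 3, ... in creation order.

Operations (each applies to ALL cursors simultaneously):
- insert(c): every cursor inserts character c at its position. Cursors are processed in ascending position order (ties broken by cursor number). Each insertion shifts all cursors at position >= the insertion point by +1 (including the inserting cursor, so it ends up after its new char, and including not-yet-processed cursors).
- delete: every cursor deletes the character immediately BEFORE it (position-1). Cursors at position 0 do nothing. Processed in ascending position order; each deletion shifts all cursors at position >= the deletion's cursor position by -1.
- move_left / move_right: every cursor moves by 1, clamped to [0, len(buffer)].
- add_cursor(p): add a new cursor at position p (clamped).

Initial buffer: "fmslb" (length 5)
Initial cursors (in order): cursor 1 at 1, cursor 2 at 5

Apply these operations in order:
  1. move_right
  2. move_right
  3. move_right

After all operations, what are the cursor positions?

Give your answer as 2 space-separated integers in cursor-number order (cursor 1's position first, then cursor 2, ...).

After op 1 (move_right): buffer="fmslb" (len 5), cursors c1@2 c2@5, authorship .....
After op 2 (move_right): buffer="fmslb" (len 5), cursors c1@3 c2@5, authorship .....
After op 3 (move_right): buffer="fmslb" (len 5), cursors c1@4 c2@5, authorship .....

Answer: 4 5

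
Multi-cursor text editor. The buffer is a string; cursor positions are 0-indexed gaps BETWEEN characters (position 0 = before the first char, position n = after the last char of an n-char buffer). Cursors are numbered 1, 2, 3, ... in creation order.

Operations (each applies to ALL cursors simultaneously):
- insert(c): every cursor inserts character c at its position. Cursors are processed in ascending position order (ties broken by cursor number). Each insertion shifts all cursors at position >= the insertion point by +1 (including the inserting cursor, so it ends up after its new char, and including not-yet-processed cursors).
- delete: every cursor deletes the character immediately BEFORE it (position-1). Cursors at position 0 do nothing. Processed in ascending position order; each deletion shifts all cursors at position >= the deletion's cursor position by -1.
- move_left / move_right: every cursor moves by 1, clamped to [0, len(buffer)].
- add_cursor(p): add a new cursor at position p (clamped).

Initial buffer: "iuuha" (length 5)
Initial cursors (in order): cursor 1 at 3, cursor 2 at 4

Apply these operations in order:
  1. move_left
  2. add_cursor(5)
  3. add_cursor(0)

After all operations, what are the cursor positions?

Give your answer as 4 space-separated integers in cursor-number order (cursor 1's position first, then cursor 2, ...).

After op 1 (move_left): buffer="iuuha" (len 5), cursors c1@2 c2@3, authorship .....
After op 2 (add_cursor(5)): buffer="iuuha" (len 5), cursors c1@2 c2@3 c3@5, authorship .....
After op 3 (add_cursor(0)): buffer="iuuha" (len 5), cursors c4@0 c1@2 c2@3 c3@5, authorship .....

Answer: 2 3 5 0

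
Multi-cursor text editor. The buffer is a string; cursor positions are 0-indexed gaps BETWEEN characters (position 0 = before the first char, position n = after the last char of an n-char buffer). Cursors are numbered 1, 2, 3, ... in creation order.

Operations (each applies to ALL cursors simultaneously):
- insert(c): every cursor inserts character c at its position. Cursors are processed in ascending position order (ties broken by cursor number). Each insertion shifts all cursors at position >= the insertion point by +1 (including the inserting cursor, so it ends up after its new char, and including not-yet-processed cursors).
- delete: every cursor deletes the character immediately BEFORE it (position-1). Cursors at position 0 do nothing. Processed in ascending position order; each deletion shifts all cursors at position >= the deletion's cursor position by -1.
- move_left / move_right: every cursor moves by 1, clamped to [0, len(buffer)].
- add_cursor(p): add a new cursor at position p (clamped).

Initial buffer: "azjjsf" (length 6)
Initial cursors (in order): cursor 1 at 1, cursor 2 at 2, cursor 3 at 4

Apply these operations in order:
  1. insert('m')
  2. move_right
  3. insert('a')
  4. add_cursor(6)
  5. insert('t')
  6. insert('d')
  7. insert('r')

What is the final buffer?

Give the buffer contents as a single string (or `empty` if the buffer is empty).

After op 1 (insert('m')): buffer="amzmjjmsf" (len 9), cursors c1@2 c2@4 c3@7, authorship .1.2..3..
After op 2 (move_right): buffer="amzmjjmsf" (len 9), cursors c1@3 c2@5 c3@8, authorship .1.2..3..
After op 3 (insert('a')): buffer="amzamjajmsaf" (len 12), cursors c1@4 c2@7 c3@11, authorship .1.12.2.3.3.
After op 4 (add_cursor(6)): buffer="amzamjajmsaf" (len 12), cursors c1@4 c4@6 c2@7 c3@11, authorship .1.12.2.3.3.
After op 5 (insert('t')): buffer="amzatmjtatjmsatf" (len 16), cursors c1@5 c4@8 c2@10 c3@15, authorship .1.112.422.3.33.
After op 6 (insert('d')): buffer="amzatdmjtdatdjmsatdf" (len 20), cursors c1@6 c4@10 c2@13 c3@19, authorship .1.1112.44222.3.333.
After op 7 (insert('r')): buffer="amzatdrmjtdratdrjmsatdrf" (len 24), cursors c1@7 c4@12 c2@16 c3@23, authorship .1.11112.4442222.3.3333.

Answer: amzatdrmjtdratdrjmsatdrf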